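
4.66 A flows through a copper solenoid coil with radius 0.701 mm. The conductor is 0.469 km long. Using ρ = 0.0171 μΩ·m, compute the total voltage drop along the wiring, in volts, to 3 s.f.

24.2 V

ρ = 0.0171 μΩ·m = 1.71×10^-8 Ω·m
A = πr² = π(7.0100e-04 m)² = 1.544e-06 m²
R = ρL/A = (1.71×10^-8)(469)/(1.544e-06) = 5.195 Ω
V = IR = 4.66 × 5.195 = 24.2 V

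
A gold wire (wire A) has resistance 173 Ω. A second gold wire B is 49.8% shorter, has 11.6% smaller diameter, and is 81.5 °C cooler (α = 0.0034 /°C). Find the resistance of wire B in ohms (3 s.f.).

R ∝ ρL/d² with ρ ∝ (1+αΔT), so R_B/R_A = (1 − 49.8/100) × (1 − 11.6/100)⁻² × (1 − 0.0034×81.5)
= 0.502 × 1.28 × 0.7229 = 0.4644
R_B = 0.4644 × 173 = 80.3 Ω

80.3 Ω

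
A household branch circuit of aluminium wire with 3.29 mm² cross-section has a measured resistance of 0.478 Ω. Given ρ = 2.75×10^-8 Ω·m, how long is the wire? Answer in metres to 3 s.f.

A = 3.29 mm² = 3.290e-06 m²
L = RA/ρ = (0.478)(3.290e-06)/(2.75×10^-8) = 57.2 m

57.2 m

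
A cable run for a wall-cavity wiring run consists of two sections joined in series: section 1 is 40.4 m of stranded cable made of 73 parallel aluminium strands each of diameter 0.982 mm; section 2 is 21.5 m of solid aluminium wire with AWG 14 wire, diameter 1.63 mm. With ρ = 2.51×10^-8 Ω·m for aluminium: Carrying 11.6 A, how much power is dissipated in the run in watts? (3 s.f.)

Section 1: A_strand = π(4.9100e-04)² = 7.574e-07 m²; R₁ = ρL/(N·A_s) = (2.51×10^-8)(40.4)/(73×7.574e-07) = 0.01834 Ω
Section 2: A = π(1.63/2 mm)² = π(8.1500e-04 m)² = 2.087e-06 m²
R₂ = (2.51×10^-8)(21.5)/(2.087e-06) = 0.2586 Ω
R = R₁ + R₂ = 0.277 Ω
P = I²R = (11.6)² × 0.277 = 37.3 W

37.3 W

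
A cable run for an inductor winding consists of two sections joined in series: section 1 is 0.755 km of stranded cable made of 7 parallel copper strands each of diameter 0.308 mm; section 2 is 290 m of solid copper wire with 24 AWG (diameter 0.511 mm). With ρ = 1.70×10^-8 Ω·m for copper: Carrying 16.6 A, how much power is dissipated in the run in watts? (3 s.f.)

Section 1: A_strand = π(1.5400e-04)² = 7.451e-08 m²; R₁ = ρL/(N·A_s) = (1.70×10^-8)(755)/(7×7.451e-08) = 24.61 Ω
Section 2: A = π(0.511/2 mm)² = π(2.5550e-04 m)² = 2.051e-07 m²
R₂ = (1.70×10^-8)(290)/(2.051e-07) = 24.04 Ω
R = R₁ + R₂ = 48.65 Ω
P = I²R = (16.6)² × 48.65 = 13400 W

13400 W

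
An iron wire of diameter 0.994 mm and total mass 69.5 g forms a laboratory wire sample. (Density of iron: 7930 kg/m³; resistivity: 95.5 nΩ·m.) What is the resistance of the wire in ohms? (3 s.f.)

ρ = 95.5 nΩ·m = 9.55×10^-8 Ω·m
A = π(d/2)² = π(4.9700e-04 m)² = 7.7600e-07 m²
L = m/(density·A) = 0.0695/(7930×7.7600e-07) = 11.29 m
R = ρL/A = (9.55×10^-8)(11.29)/(7.7600e-07) = 1.39 Ω

1.39 Ω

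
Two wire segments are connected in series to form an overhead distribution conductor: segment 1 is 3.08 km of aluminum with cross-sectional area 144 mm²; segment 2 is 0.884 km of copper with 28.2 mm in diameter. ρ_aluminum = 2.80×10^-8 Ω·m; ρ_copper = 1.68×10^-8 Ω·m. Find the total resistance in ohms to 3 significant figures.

0.623 Ω

Segment 1: A = 144 mm² = 1.440e-04 m²
R₁ = ρL/A = (2.80×10^-8)(3080)/(1.440e-04) = 0.5989 Ω
Segment 2: A = π(d/2)² = π(1.4100e-02 m)² = 6.246e-04 m²
R₂ = (1.68×10^-8)(884)/(6.246e-04) = 0.02378 Ω
R = R₁ + R₂ = 0.623 Ω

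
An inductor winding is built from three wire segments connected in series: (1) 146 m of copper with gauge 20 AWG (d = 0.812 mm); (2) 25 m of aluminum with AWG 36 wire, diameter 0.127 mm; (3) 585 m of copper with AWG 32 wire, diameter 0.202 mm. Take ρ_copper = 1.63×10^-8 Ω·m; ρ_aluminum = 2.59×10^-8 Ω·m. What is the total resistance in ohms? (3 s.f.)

353 Ω

Seg 1: A = π(0.812/2 mm)² = π(4.0600e-04 m)² = 5.178e-07 m²
R_1 = (1.63×10^-8)(146)/(5.178e-07) = 4.596 Ω
Seg 2: A = π(0.127/2 mm)² = π(6.3500e-05 m)² = 1.267e-08 m²
R_2 = (2.59×10^-8)(25)/(1.267e-08) = 51.11 Ω
Seg 3: A = π(0.202/2 mm)² = π(1.0100e-04 m)² = 3.205e-08 m²
R_3 = (1.63×10^-8)(585)/(3.205e-08) = 297.5 Ω
R_total = R_1 + R_2 + R_3 = 353 Ω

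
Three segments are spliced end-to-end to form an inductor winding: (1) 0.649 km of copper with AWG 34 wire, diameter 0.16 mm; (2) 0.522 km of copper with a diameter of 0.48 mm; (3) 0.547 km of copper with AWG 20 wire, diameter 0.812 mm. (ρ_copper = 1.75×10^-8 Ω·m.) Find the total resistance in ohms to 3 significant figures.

634 Ω

Seg 1: A = π(0.16/2 mm)² = π(8.0000e-05 m)² = 2.011e-08 m²
R_1 = (1.75×10^-8)(649)/(2.011e-08) = 564.9 Ω
Seg 2: A = π(d/2)² = π(2.4000e-04 m)² = 1.810e-07 m²
R_2 = (1.75×10^-8)(522)/(1.810e-07) = 50.48 Ω
Seg 3: A = π(0.812/2 mm)² = π(4.0600e-04 m)² = 5.178e-07 m²
R_3 = (1.75×10^-8)(547)/(5.178e-07) = 18.49 Ω
R_total = R_1 + R_2 + R_3 = 634 Ω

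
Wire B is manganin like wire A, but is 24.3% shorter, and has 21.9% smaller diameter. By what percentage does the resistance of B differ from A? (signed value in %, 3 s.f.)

R ∝ L/d², so R_B/R_A = (1 − 24.3/100) × (1 − 21.9/100)⁻²
= 0.757 × 1.639 = 1.241
(R_B − R_A)/R_A = 1.241 − 1 = 24.1%

24.1%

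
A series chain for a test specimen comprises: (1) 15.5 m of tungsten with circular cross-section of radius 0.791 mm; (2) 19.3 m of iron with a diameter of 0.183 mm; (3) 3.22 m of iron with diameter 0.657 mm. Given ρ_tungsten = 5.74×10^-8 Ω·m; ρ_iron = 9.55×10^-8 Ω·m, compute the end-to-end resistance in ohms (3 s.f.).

Seg 1: A = πr² = π(7.9100e-04 m)² = 1.966e-06 m²
R_1 = (5.74×10^-8)(15.5)/(1.966e-06) = 0.4526 Ω
Seg 2: A = π(d/2)² = π(9.1500e-05 m)² = 2.630e-08 m²
R_2 = (9.55×10^-8)(19.3)/(2.630e-08) = 70.08 Ω
Seg 3: A = π(d/2)² = π(3.2850e-04 m)² = 3.390e-07 m²
R_3 = (9.55×10^-8)(3.22)/(3.390e-07) = 0.9071 Ω
R_total = R_1 + R_2 + R_3 = 71.4 Ω

71.4 Ω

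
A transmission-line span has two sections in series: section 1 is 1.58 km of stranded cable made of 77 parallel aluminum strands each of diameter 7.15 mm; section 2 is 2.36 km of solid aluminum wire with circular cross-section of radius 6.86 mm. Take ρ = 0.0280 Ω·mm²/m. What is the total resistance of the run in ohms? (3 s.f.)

ρ = 0.0280 Ω·mm²/m = 2.80×10^-8 Ω·m
Section 1: A_strand = π(3.5750e-03)² = 4.015e-05 m²; R₁ = ρL/(N·A_s) = (2.80×10^-8)(1580)/(77×4.015e-05) = 0.01431 Ω
Section 2: A = πr² = π(6.8600e-03 m)² = 1.478e-04 m²
R₂ = (2.80×10^-8)(2360)/(1.478e-04) = 0.447 Ω
R = R₁ + R₂ = 0.461 Ω

0.461 Ω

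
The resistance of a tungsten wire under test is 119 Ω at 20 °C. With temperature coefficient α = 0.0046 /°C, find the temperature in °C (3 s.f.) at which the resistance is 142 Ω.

R = R₀(1 + α(T − T₀)) ⇒ T = T₀ + (R/R₀ − 1)/α
T = 20 + (142/119 − 1)/0.0046 = 20 + (0.1933)/0.0046 = 62.0 °C

62.0 °C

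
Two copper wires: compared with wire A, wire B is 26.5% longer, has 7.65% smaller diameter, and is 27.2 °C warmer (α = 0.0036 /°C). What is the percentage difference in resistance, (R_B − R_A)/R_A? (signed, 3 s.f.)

62.8%

R ∝ ρL/d² with ρ ∝ (1+αΔT), so R_B/R_A = (1 + 26.5/100) × (1 − 7.65/100)⁻² × (1 + 0.0036×27.2)
= 1.265 × 1.173 × 1.098 = 1.629
(R_B − R_A)/R_A = 1.629 − 1 = 62.8%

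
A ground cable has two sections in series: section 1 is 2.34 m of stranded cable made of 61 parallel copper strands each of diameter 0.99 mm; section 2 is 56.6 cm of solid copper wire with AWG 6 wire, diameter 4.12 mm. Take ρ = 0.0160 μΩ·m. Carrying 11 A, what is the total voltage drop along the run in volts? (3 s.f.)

ρ = 0.0160 μΩ·m = 1.60×10^-8 Ω·m
Section 1: A_strand = π(4.9500e-04)² = 7.698e-07 m²; R₁ = ρL/(N·A_s) = (1.60×10^-8)(2.34)/(61×7.698e-07) = 7.973×10^-4 Ω
Section 2: A = π(4.12/2 mm)² = π(2.0600e-03 m)² = 1.333e-05 m²
R₂ = (1.60×10^-8)(0.566)/(1.333e-05) = 6.793×10^-4 Ω
R = R₁ + R₂ = 0.001477 Ω
V = IR = 11 × 0.001477 = 0.0162 V

0.0162 V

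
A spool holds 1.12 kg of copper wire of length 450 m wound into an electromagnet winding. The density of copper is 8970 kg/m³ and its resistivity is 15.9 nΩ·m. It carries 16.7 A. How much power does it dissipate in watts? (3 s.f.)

ρ = 15.9 nΩ·m = 1.59×10^-8 Ω·m
A = m/(density·L) = 1.12/(8970×450) = 2.7747e-07 m²
R = ρL/A = (1.59×10^-8)(450)/(2.7747e-07) = 25.79 Ω
P = I²R = (16.7)² × 25.79 = 7190 W

7190 W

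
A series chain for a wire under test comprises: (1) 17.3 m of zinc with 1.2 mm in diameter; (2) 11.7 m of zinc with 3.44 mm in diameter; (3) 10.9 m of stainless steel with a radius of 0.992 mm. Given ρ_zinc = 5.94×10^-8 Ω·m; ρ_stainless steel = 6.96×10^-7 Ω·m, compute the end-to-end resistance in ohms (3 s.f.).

Seg 1: A = π(d/2)² = π(6.0000e-04 m)² = 1.131e-06 m²
R_1 = (5.94×10^-8)(17.3)/(1.131e-06) = 0.9086 Ω
Seg 2: A = π(d/2)² = π(1.7200e-03 m)² = 9.294e-06 m²
R_2 = (5.94×10^-8)(11.7)/(9.294e-06) = 0.07478 Ω
Seg 3: A = πr² = π(9.9200e-04 m)² = 3.092e-06 m²
R_3 = (6.96×10^-7)(10.9)/(3.092e-06) = 2.454 Ω
R_total = R_1 + R_2 + R_3 = 3.44 Ω

3.44 Ω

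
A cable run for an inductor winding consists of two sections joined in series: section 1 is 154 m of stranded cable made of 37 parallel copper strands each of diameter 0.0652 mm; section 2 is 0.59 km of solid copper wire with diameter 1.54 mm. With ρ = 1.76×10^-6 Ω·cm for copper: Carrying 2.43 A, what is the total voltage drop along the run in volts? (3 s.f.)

ρ = 1.76×10^-6 Ω·cm = 1.76×10^-8 Ω·m
Section 1: A_strand = π(3.2600e-05)² = 3.339e-09 m²; R₁ = ρL/(N·A_s) = (1.76×10^-8)(154)/(37×3.339e-09) = 21.94 Ω
Section 2: A = π(d/2)² = π(7.7000e-04 m)² = 1.863e-06 m²
R₂ = (1.76×10^-8)(590)/(1.863e-06) = 5.575 Ω
R = R₁ + R₂ = 27.52 Ω
V = IR = 2.43 × 27.52 = 66.9 V

66.9 V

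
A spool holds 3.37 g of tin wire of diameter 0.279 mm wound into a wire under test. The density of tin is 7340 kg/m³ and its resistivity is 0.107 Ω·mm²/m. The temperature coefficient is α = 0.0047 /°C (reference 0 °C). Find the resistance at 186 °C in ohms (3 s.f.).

ρ = 0.107 Ω·mm²/m = 1.07×10^-7 Ω·m
A = π(d/2)² = π(1.3950e-04 m)² = 6.1136e-08 m²
L = m/(density·A) = 0.00337/(7340×6.1136e-08) = 7.51 m
R = ρL/A = (1.07×10^-7)(7.51)/(6.1136e-08) = 13.14 Ω
R(186 °C) = 13.14 × (1 + 0.0047×186) = 24.6 Ω

24.6 Ω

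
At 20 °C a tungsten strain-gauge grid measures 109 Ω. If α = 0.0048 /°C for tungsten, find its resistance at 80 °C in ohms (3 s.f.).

ΔT = 80 − 20 = 60 °C
R = R₀(1 + αΔT) = 109 × (1 + 0.0048×60) = 109 × 1.288 = 140 Ω

140 Ω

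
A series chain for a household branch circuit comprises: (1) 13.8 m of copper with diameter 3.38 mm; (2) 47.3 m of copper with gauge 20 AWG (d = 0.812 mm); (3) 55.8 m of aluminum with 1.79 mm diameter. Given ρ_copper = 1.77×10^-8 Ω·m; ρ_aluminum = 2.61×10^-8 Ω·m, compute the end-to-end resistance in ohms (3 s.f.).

2.22 Ω

Seg 1: A = π(d/2)² = π(1.6900e-03 m)² = 8.973e-06 m²
R_1 = (1.77×10^-8)(13.8)/(8.973e-06) = 0.02722 Ω
Seg 2: A = π(0.812/2 mm)² = π(4.0600e-04 m)² = 5.178e-07 m²
R_2 = (1.77×10^-8)(47.3)/(5.178e-07) = 1.617 Ω
Seg 3: A = π(d/2)² = π(8.9500e-04 m)² = 2.516e-06 m²
R_3 = (2.61×10^-8)(55.8)/(2.516e-06) = 0.5787 Ω
R_total = R_1 + R_2 + R_3 = 2.22 Ω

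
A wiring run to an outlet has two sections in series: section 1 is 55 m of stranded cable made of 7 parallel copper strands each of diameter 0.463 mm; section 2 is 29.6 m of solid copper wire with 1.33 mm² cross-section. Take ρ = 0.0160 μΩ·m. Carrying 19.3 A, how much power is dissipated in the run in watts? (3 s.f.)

ρ = 0.0160 μΩ·m = 1.60×10^-8 Ω·m
Section 1: A_strand = π(2.3150e-04)² = 1.684e-07 m²; R₁ = ρL/(N·A_s) = (1.60×10^-8)(55)/(7×1.684e-07) = 0.7467 Ω
Section 2: A = 1.33 mm² = 1.330e-06 m²
R₂ = (1.60×10^-8)(29.6)/(1.330e-06) = 0.3561 Ω
R = R₁ + R₂ = 1.103 Ω
P = I²R = (19.3)² × 1.103 = 411 W

411 W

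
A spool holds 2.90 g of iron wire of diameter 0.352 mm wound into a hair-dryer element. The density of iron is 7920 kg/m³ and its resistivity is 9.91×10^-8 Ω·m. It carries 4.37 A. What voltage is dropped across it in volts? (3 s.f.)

16.7 V

A = π(d/2)² = π(1.7600e-04 m)² = 9.7314e-08 m²
L = m/(density·A) = 0.0029/(7920×9.7314e-08) = 3.763 m
R = ρL/A = (9.91×10^-8)(3.763)/(9.7314e-08) = 3.832 Ω
V = IR = 4.37 × 3.832 = 16.7 V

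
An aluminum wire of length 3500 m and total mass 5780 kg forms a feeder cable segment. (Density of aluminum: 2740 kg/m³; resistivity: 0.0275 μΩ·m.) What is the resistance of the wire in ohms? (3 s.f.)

0.160 Ω

ρ = 0.0275 μΩ·m = 2.75×10^-8 Ω·m
A = m/(density·L) = 5780/(2740×3500) = 6.0271e-04 m²
R = ρL/A = (2.75×10^-8)(3500)/(6.0271e-04) = 0.160 Ω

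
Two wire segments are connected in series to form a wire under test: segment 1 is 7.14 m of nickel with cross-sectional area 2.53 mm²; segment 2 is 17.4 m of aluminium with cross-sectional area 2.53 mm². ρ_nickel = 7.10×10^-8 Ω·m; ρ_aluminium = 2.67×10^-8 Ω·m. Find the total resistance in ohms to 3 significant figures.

0.384 Ω

Segment 1: A = 2.53 mm² = 2.530e-06 m²
R₁ = ρL/A = (7.10×10^-8)(7.14)/(2.530e-06) = 0.2004 Ω
R₂ = (2.67×10^-8)(17.4)/(2.530e-06) = 0.1836 Ω
R = R₁ + R₂ = 0.384 Ω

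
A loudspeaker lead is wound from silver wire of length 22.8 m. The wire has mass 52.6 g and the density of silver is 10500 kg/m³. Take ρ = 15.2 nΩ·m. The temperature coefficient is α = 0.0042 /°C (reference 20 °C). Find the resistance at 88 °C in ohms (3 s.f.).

ρ = 15.2 nΩ·m = 1.52×10^-8 Ω·m
A = m/(density·L) = 0.0526/(10500×22.8) = 2.1972e-07 m²
R = ρL/A = (1.52×10^-8)(22.8)/(2.1972e-07) = 1.577 Ω
R(88 °C) = 1.577 × (1 + 0.0042×68) = 2.03 Ω

2.03 Ω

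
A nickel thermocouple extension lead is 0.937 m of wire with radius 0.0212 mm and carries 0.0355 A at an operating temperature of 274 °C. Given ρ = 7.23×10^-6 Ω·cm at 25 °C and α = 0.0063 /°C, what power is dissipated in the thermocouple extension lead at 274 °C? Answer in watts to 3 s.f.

ρ = 7.23×10^-6 Ω·cm = 7.23×10^-8 Ω·m
A = πr² = π(2.1200e-05 m)² = 1.412e-09 m²
R₍25₎ = ρL/A = (7.23×10^-8)(0.937)/(1.412e-09) = 47.98 Ω
R₍274₎ = R₍25₎(1 + αΔT) = 47.98 × (1 + 0.0063×249) = 123.2 Ω
P = I²R = (0.0355)² × 123.2 = 0.155 W

0.155 W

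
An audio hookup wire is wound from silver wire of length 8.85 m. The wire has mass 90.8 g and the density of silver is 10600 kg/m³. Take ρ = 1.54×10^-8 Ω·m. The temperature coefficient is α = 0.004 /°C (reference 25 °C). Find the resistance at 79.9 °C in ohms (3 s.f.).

A = m/(density·L) = 0.0908/(10600×8.85) = 9.6791e-07 m²
R = ρL/A = (1.54×10^-8)(8.85)/(9.6791e-07) = 0.1408 Ω
R(79.9 °C) = 0.1408 × (1 + 0.004×54.9) = 0.172 Ω

0.172 Ω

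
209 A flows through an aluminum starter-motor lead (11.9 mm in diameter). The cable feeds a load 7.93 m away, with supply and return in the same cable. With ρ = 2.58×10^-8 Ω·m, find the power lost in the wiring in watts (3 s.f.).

161 W

A = π(d/2)² = π(5.9500e-03 m)² = 1.112e-04 m²
Total conductor length (both ways) L = 2 × 7.93 = 15.86 m
R = ρL/A = (2.58×10^-8)(15.86)/(1.112e-04) = 0.003679 Ω
P = I²R = (209)² × 0.003679 = 161 W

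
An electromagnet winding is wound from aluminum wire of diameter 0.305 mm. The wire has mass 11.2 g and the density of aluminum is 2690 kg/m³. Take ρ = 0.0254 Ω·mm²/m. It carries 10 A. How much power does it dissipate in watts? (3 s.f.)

ρ = 0.0254 Ω·mm²/m = 2.54×10^-8 Ω·m
A = π(d/2)² = π(1.5250e-04 m)² = 7.3062e-08 m²
L = m/(density·A) = 0.0112/(2690×7.3062e-08) = 56.99 m
R = ρL/A = (2.54×10^-8)(56.99)/(7.3062e-08) = 19.81 Ω
P = I²R = (10)² × 19.81 = 1980 W

1980 W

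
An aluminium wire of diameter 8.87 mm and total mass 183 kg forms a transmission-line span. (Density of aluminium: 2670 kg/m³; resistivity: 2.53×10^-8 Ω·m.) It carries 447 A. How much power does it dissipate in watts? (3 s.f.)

90700 W

A = π(d/2)² = π(4.4350e-03 m)² = 6.1793e-05 m²
L = m/(density·A) = 183/(2670×6.1793e-05) = 1109 m
R = ρL/A = (2.53×10^-8)(1109)/(6.1793e-05) = 0.4541 Ω
P = I²R = (447)² × 0.4541 = 90700 W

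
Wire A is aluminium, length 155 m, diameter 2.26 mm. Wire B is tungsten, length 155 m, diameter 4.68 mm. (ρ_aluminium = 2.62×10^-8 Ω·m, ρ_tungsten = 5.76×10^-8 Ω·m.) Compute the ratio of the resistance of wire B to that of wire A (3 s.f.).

0.513

R ∝ ρL/d², so R_B/R_A = (ρ_B/ρ_A) × (d_A/d_B)²
= (5.76×10^-8/2.62×10^-8) × (2.26/4.68)² = 0.513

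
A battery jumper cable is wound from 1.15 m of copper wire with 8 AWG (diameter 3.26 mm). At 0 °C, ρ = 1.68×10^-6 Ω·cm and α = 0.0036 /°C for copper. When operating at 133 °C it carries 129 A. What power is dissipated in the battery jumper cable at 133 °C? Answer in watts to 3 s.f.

57.0 W

ρ = 1.68×10^-6 Ω·cm = 1.68×10^-8 Ω·m
A = π(3.26/2 mm)² = π(1.6300e-03 m)² = 8.347e-06 m²
R₍0₎ = ρL/A = (1.68×10^-8)(1.15)/(8.347e-06) = 0.002315 Ω
R₍133₎ = R₍0₎(1 + αΔT) = 0.002315 × (1 + 0.0036×133) = 0.003423 Ω
P = I²R = (129)² × 0.003423 = 57.0 W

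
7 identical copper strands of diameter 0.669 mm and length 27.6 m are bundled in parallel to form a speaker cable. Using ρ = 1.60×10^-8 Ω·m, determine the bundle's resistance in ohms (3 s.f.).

0.179 Ω

A_strand = π(3.3450e-04 m)² = 3.515e-07 m²
R_strand = ρL/A = (1.60×10^-8)(27.6)/(3.515e-07) = 1.256 Ω
R_total = R_strand/N = 1.256/7 = 0.179 Ω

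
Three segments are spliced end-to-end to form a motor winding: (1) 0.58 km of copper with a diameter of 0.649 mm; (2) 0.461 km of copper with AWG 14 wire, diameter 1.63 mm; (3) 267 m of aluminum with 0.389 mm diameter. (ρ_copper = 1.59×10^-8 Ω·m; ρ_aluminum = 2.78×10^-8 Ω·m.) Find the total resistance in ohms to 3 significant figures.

Seg 1: A = π(d/2)² = π(3.2450e-04 m)² = 3.308e-07 m²
R_1 = (1.59×10^-8)(580)/(3.308e-07) = 27.88 Ω
Seg 2: A = π(1.63/2 mm)² = π(8.1500e-04 m)² = 2.087e-06 m²
R_2 = (1.59×10^-8)(461)/(2.087e-06) = 3.513 Ω
Seg 3: A = π(d/2)² = π(1.9450e-04 m)² = 1.188e-07 m²
R_3 = (2.78×10^-8)(267)/(1.188e-07) = 62.45 Ω
R_total = R_1 + R_2 + R_3 = 93.8 Ω

93.8 Ω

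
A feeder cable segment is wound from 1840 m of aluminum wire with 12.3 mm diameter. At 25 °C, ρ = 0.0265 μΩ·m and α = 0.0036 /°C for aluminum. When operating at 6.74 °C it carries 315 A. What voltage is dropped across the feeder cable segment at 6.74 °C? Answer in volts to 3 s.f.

ρ = 0.0265 μΩ·m = 2.65×10^-8 Ω·m
A = π(d/2)² = π(6.1500e-03 m)² = 1.188e-04 m²
R₍25₎ = ρL/A = (2.65×10^-8)(1840)/(1.188e-04) = 0.4104 Ω
R₍6.74₎ = R₍25₎(1 + αΔT) = 0.4104 × (1 + 0.0036×-18.3) = 0.3834 Ω
V = IR = 315 × 0.3834 = 121 V

121 V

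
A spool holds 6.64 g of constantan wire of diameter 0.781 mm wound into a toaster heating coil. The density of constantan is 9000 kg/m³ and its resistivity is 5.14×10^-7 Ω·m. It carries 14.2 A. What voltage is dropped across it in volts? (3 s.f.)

A = π(d/2)² = π(3.9050e-04 m)² = 4.7906e-07 m²
L = m/(density·A) = 0.00664/(9000×4.7906e-07) = 1.54 m
R = ρL/A = (5.14×10^-7)(1.54)/(4.7906e-07) = 1.652 Ω
V = IR = 14.2 × 1.652 = 23.5 V

23.5 V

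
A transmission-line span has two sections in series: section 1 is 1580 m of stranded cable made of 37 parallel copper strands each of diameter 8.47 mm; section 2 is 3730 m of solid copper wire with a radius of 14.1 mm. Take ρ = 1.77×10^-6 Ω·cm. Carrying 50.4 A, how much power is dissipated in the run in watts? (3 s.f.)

303 W

ρ = 1.77×10^-6 Ω·cm = 1.77×10^-8 Ω·m
Section 1: A_strand = π(4.2350e-03)² = 5.635e-05 m²; R₁ = ρL/(N·A_s) = (1.77×10^-8)(1580)/(37×5.635e-05) = 0.01341 Ω
Section 2: A = πr² = π(1.4100e-02 m)² = 6.246e-04 m²
R₂ = (1.77×10^-8)(3730)/(6.246e-04) = 0.1057 Ω
R = R₁ + R₂ = 0.1191 Ω
P = I²R = (50.4)² × 0.1191 = 303 W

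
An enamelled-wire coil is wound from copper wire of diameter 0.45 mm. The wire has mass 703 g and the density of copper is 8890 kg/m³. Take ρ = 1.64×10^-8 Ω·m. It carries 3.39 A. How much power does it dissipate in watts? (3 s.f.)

A = π(d/2)² = π(2.2500e-04 m)² = 1.5904e-07 m²
L = m/(density·A) = 0.703/(8890×1.5904e-07) = 497.2 m
R = ρL/A = (1.64×10^-8)(497.2)/(1.5904e-07) = 51.27 Ω
P = I²R = (3.39)² × 51.27 = 589 W

589 W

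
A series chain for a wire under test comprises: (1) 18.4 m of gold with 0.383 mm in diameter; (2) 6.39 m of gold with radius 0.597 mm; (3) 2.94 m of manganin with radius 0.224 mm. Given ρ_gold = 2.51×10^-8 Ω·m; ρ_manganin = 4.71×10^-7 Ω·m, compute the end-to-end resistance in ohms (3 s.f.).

12.9 Ω

Seg 1: A = π(d/2)² = π(1.9150e-04 m)² = 1.152e-07 m²
R_1 = (2.51×10^-8)(18.4)/(1.152e-07) = 4.009 Ω
Seg 2: A = πr² = π(5.9700e-04 m)² = 1.120e-06 m²
R_2 = (2.51×10^-8)(6.39)/(1.120e-06) = 0.1432 Ω
Seg 3: A = πr² = π(2.2400e-04 m)² = 1.576e-07 m²
R_3 = (4.71×10^-7)(2.94)/(1.576e-07) = 8.785 Ω
R_total = R_1 + R_2 + R_3 = 12.9 Ω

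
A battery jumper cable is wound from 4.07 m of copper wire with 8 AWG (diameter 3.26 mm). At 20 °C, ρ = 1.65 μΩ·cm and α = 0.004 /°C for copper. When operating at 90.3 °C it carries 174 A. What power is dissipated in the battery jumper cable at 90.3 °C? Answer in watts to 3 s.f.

ρ = 1.65 μΩ·cm = 1.65×10^-8 Ω·m
A = π(3.26/2 mm)² = π(1.6300e-03 m)² = 8.347e-06 m²
R₍20₎ = ρL/A = (1.65×10^-8)(4.07)/(8.347e-06) = 0.008046 Ω
R₍90.3₎ = R₍20₎(1 + αΔT) = 0.008046 × (1 + 0.004×70.3) = 0.01031 Ω
P = I²R = (174)² × 0.01031 = 312 W

312 W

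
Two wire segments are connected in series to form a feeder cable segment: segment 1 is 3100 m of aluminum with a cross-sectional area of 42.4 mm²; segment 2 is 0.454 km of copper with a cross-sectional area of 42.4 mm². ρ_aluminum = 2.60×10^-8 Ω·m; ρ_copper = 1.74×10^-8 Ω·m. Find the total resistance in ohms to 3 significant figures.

2.09 Ω

Segment 1: A = 42.4 mm² = 4.240e-05 m²
R₁ = ρL/A = (2.60×10^-8)(3100)/(4.240e-05) = 1.901 Ω
R₂ = (1.74×10^-8)(454)/(4.240e-05) = 0.1863 Ω
R = R₁ + R₂ = 2.09 Ω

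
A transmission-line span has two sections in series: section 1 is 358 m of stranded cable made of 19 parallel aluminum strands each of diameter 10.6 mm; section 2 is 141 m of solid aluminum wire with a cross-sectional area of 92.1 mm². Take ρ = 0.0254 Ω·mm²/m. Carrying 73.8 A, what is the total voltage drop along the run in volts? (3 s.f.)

3.27 V

ρ = 0.0254 Ω·mm²/m = 2.54×10^-8 Ω·m
Section 1: A_strand = π(5.3000e-03)² = 8.825e-05 m²; R₁ = ρL/(N·A_s) = (2.54×10^-8)(358)/(19×8.825e-05) = 0.005423 Ω
Section 2: A = 92.1 mm² = 9.210e-05 m²
R₂ = (2.54×10^-8)(141)/(9.210e-05) = 0.03889 Ω
R = R₁ + R₂ = 0.04431 Ω
V = IR = 73.8 × 0.04431 = 3.27 V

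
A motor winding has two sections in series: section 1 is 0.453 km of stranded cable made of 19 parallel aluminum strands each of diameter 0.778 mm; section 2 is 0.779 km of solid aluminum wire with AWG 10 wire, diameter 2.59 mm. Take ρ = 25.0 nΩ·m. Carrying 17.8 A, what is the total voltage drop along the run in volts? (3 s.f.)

ρ = 25.0 nΩ·m = 2.50×10^-8 Ω·m
Section 1: A_strand = π(3.8900e-04)² = 4.754e-07 m²; R₁ = ρL/(N·A_s) = (2.50×10^-8)(453)/(19×4.754e-07) = 1.254 Ω
Section 2: A = π(2.59/2 mm)² = π(1.2950e-03 m)² = 5.269e-06 m²
R₂ = (2.50×10^-8)(779)/(5.269e-06) = 3.696 Ω
R = R₁ + R₂ = 4.95 Ω
V = IR = 17.8 × 4.95 = 88.1 V

88.1 V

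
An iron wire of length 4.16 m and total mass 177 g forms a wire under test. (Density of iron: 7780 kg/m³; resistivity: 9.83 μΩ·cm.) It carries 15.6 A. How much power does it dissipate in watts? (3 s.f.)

ρ = 9.83 μΩ·cm = 9.83×10^-8 Ω·m
A = m/(density·L) = 0.177/(7780×4.16) = 5.4689e-06 m²
R = ρL/A = (9.83×10^-8)(4.16)/(5.4689e-06) = 0.07477 Ω
P = I²R = (15.6)² × 0.07477 = 18.2 W

18.2 W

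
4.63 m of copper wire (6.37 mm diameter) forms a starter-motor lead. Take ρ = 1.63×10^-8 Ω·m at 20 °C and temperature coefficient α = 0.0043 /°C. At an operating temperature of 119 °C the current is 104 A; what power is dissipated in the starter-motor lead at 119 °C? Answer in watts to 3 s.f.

36.5 W

A = π(d/2)² = π(3.1850e-03 m)² = 3.187e-05 m²
R₍20₎ = ρL/A = (1.63×10^-8)(4.63)/(3.187e-05) = 0.002368 Ω
R₍119₎ = R₍20₎(1 + αΔT) = 0.002368 × (1 + 0.0043×99) = 0.003376 Ω
P = I²R = (104)² × 0.003376 = 36.5 W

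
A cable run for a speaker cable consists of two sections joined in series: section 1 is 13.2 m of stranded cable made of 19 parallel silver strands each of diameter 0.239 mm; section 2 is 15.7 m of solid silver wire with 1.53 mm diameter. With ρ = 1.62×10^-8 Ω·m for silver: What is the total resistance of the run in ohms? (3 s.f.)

Section 1: A_strand = π(1.1950e-04)² = 4.486e-08 m²; R₁ = ρL/(N·A_s) = (1.62×10^-8)(13.2)/(19×4.486e-08) = 0.2509 Ω
Section 2: A = π(d/2)² = π(7.6500e-04 m)² = 1.839e-06 m²
R₂ = (1.62×10^-8)(15.7)/(1.839e-06) = 0.1383 Ω
R = R₁ + R₂ = 0.389 Ω

0.389 Ω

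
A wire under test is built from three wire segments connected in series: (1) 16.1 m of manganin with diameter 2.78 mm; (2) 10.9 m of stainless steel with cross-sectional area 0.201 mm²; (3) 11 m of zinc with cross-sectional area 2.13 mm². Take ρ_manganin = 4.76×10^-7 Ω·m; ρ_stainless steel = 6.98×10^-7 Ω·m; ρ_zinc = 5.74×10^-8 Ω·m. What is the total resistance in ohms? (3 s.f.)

Seg 1: A = π(d/2)² = π(1.3900e-03 m)² = 6.070e-06 m²
R_1 = (4.76×10^-7)(16.1)/(6.070e-06) = 1.263 Ω
Seg 2: A = 0.201 mm² = 2.010e-07 m²
R_2 = (6.98×10^-7)(10.9)/(2.010e-07) = 37.85 Ω
Seg 3: A = 2.13 mm² = 2.130e-06 m²
R_3 = (5.74×10^-8)(11)/(2.130e-06) = 0.2964 Ω
R_total = R_1 + R_2 + R_3 = 39.4 Ω

39.4 Ω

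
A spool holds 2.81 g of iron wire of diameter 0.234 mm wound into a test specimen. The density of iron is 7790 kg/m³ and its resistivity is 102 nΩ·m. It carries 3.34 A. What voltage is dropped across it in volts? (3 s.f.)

66.4 V

ρ = 102 nΩ·m = 1.02×10^-7 Ω·m
A = π(d/2)² = π(1.1700e-04 m)² = 4.3005e-08 m²
L = m/(density·A) = 0.00281/(7790×4.3005e-08) = 8.388 m
R = ρL/A = (1.02×10^-7)(8.388)/(4.3005e-08) = 19.89 Ω
V = IR = 3.34 × 19.89 = 66.4 V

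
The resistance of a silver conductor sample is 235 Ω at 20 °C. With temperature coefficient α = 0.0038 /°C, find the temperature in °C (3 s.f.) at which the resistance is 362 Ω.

R = R₀(1 + α(T − T₀)) ⇒ T = T₀ + (R/R₀ − 1)/α
T = 20 + (362/235 − 1)/0.0038 = 20 + (0.5404)/0.0038 = 162 °C

162 °C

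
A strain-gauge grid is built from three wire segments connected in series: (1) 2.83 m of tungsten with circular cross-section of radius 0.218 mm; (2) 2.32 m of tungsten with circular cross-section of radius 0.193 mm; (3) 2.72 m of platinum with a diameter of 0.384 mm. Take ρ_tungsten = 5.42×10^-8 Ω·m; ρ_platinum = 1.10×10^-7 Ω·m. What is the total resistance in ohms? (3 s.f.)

4.69 Ω

Seg 1: A = πr² = π(2.1800e-04 m)² = 1.493e-07 m²
R_1 = (5.42×10^-8)(2.83)/(1.493e-07) = 1.027 Ω
Seg 2: A = πr² = π(1.9300e-04 m)² = 1.170e-07 m²
R_2 = (5.42×10^-8)(2.32)/(1.170e-07) = 1.075 Ω
Seg 3: A = π(d/2)² = π(1.9200e-04 m)² = 1.158e-07 m²
R_3 = (1.10×10^-7)(2.72)/(1.158e-07) = 2.584 Ω
R_total = R_1 + R_2 + R_3 = 4.69 Ω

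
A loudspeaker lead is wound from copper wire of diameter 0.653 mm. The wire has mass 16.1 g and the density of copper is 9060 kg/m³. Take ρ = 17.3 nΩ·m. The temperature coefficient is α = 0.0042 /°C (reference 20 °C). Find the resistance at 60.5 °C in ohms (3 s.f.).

0.321 Ω

ρ = 17.3 nΩ·m = 1.73×10^-8 Ω·m
A = π(d/2)² = π(3.2650e-04 m)² = 3.3490e-07 m²
L = m/(density·A) = 0.0161/(9060×3.3490e-07) = 5.306 m
R = ρL/A = (1.73×10^-8)(5.306)/(3.3490e-07) = 0.2741 Ω
R(60.5 °C) = 0.2741 × (1 + 0.0042×40.5) = 0.321 Ω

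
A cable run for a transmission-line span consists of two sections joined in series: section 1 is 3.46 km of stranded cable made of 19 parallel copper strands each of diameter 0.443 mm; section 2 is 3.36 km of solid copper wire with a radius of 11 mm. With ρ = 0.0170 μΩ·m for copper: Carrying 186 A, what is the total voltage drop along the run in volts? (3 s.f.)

ρ = 0.0170 μΩ·m = 1.70×10^-8 Ω·m
Section 1: A_strand = π(2.2150e-04)² = 1.541e-07 m²; R₁ = ρL/(N·A_s) = (1.70×10^-8)(3460)/(19×1.541e-07) = 20.09 Ω
Section 2: A = πr² = π(1.1000e-02 m)² = 3.801e-04 m²
R₂ = (1.70×10^-8)(3360)/(3.801e-04) = 0.1503 Ω
R = R₁ + R₂ = 20.24 Ω
V = IR = 186 × 20.24 = 3760 V

3760 V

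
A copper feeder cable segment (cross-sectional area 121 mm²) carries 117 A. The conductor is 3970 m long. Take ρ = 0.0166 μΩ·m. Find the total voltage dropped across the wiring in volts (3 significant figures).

ρ = 0.0166 μΩ·m = 1.66×10^-8 Ω·m
A = 121 mm² = 1.210e-04 m²
R = ρL/A = (1.66×10^-8)(3970)/(1.210e-04) = 0.5446 Ω
V = IR = 117 × 0.5446 = 63.7 V

63.7 V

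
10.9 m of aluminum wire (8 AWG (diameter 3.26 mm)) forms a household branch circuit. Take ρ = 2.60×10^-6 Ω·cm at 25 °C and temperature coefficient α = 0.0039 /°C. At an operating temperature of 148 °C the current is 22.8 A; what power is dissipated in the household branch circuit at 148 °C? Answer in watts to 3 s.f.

26.1 W

ρ = 2.60×10^-6 Ω·cm = 2.60×10^-8 Ω·m
A = π(3.26/2 mm)² = π(1.6300e-03 m)² = 8.347e-06 m²
R₍25₎ = ρL/A = (2.60×10^-8)(10.9)/(8.347e-06) = 0.03395 Ω
R₍148₎ = R₍25₎(1 + αΔT) = 0.03395 × (1 + 0.0039×123) = 0.05024 Ω
P = I²R = (22.8)² × 0.05024 = 26.1 W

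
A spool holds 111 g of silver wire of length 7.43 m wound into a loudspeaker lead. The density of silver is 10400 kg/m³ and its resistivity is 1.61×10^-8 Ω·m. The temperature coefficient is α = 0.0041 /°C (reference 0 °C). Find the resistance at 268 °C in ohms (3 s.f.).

A = m/(density·L) = 0.111/(10400×7.43) = 1.4365e-06 m²
R = ρL/A = (1.61×10^-8)(7.43)/(1.4365e-06) = 0.08327 Ω
R(268 °C) = 0.08327 × (1 + 0.0041×268) = 0.175 Ω

0.175 Ω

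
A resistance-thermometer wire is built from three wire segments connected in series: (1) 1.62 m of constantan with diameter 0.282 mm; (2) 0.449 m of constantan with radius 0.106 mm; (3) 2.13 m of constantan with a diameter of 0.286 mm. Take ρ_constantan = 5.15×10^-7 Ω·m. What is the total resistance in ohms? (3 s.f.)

37.0 Ω

Seg 1: A = π(d/2)² = π(1.4100e-04 m)² = 6.246e-08 m²
R_1 = (5.15×10^-7)(1.62)/(6.246e-08) = 13.36 Ω
Seg 2: A = πr² = π(1.0600e-04 m)² = 3.530e-08 m²
R_2 = (5.15×10^-7)(0.449)/(3.530e-08) = 6.551 Ω
Seg 3: A = π(d/2)² = π(1.4300e-04 m)² = 6.424e-08 m²
R_3 = (5.15×10^-7)(2.13)/(6.424e-08) = 17.08 Ω
R_total = R_1 + R_2 + R_3 = 37.0 Ω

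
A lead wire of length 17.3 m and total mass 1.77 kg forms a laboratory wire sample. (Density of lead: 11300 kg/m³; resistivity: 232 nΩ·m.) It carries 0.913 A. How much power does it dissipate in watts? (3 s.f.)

ρ = 232 nΩ·m = 2.32×10^-7 Ω·m
A = m/(density·L) = 1.77/(11300×17.3) = 9.0542e-06 m²
R = ρL/A = (2.32×10^-7)(17.3)/(9.0542e-06) = 0.4433 Ω
P = I²R = (0.913)² × 0.4433 = 0.370 W

0.370 W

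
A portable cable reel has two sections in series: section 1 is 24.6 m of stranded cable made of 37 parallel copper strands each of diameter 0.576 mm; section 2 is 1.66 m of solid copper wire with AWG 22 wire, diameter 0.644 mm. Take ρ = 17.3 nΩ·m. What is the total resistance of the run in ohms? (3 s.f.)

0.132 Ω

ρ = 17.3 nΩ·m = 1.73×10^-8 Ω·m
Section 1: A_strand = π(2.8800e-04)² = 2.606e-07 m²; R₁ = ρL/(N·A_s) = (1.73×10^-8)(24.6)/(37×2.606e-07) = 0.04414 Ω
Section 2: A = π(0.644/2 mm)² = π(3.2200e-04 m)² = 3.257e-07 m²
R₂ = (1.73×10^-8)(1.66)/(3.257e-07) = 0.08816 Ω
R = R₁ + R₂ = 0.132 Ω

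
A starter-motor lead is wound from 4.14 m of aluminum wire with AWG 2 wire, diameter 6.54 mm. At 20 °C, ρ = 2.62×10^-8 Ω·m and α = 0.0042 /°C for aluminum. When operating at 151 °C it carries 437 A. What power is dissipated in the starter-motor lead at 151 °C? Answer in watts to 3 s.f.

A = π(6.54/2 mm)² = π(3.2700e-03 m)² = 3.359e-05 m²
R₍20₎ = ρL/A = (2.62×10^-8)(4.14)/(3.359e-05) = 0.003229 Ω
R₍151₎ = R₍20₎(1 + αΔT) = 0.003229 × (1 + 0.0042×131) = 0.005005 Ω
P = I²R = (437)² × 0.005005 = 956 W

956 W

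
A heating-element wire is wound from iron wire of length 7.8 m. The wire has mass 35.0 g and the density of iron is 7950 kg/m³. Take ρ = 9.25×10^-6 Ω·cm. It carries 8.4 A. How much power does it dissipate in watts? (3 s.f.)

90.2 W

ρ = 9.25×10^-6 Ω·cm = 9.25×10^-8 Ω·m
A = m/(density·L) = 0.035/(7950×7.8) = 5.6443e-07 m²
R = ρL/A = (9.25×10^-8)(7.8)/(5.6443e-07) = 1.278 Ω
P = I²R = (8.4)² × 1.278 = 90.2 W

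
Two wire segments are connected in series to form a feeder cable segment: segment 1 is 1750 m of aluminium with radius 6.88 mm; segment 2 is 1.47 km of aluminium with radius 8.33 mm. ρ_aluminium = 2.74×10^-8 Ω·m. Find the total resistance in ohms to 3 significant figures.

Segment 1: A = πr² = π(6.8800e-03 m)² = 1.487e-04 m²
R₁ = ρL/A = (2.74×10^-8)(1750)/(1.487e-04) = 0.3224 Ω
Segment 2: A = πr² = π(8.3300e-03 m)² = 2.180e-04 m²
R₂ = (2.74×10^-8)(1470)/(2.180e-04) = 0.1848 Ω
R = R₁ + R₂ = 0.507 Ω

0.507 Ω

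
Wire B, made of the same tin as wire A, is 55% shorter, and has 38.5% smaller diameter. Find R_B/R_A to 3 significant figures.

1.19

R ∝ L/d², so R_B/R_A = (1 − 55/100) × (1 − 38.5/100)⁻²
= 0.45 × 2.644 = 1.19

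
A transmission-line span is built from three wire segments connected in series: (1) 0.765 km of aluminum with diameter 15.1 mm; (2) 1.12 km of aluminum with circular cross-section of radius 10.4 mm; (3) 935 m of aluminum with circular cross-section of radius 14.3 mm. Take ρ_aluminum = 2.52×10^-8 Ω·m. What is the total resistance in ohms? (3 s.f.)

0.227 Ω

Seg 1: A = π(d/2)² = π(7.5500e-03 m)² = 1.791e-04 m²
R_1 = (2.52×10^-8)(765)/(1.791e-04) = 0.1077 Ω
Seg 2: A = πr² = π(1.0400e-02 m)² = 3.398e-04 m²
R_2 = (2.52×10^-8)(1120)/(3.398e-04) = 0.08306 Ω
Seg 3: A = πr² = π(1.4300e-02 m)² = 6.424e-04 m²
R_3 = (2.52×10^-8)(935)/(6.424e-04) = 0.03668 Ω
R_total = R_1 + R_2 + R_3 = 0.227 Ω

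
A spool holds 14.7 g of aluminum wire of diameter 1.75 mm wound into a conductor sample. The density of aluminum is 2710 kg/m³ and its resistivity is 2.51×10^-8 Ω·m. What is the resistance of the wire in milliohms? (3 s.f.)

A = π(d/2)² = π(8.7500e-04 m)² = 2.4053e-06 m²
L = m/(density·A) = 0.0147/(2710×2.4053e-06) = 2.255 m
R = ρL/A = (2.51×10^-8)(2.255)/(2.4053e-06) = 23.5 mΩ

23.5 mΩ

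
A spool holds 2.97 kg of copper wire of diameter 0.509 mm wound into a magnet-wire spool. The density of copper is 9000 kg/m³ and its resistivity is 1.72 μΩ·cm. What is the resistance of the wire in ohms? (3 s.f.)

ρ = 1.72 μΩ·cm = 1.72×10^-8 Ω·m
A = π(d/2)² = π(2.5450e-04 m)² = 2.0348e-07 m²
L = m/(density·A) = 2.97/(9000×2.0348e-07) = 1622 m
R = ρL/A = (1.72×10^-8)(1622)/(2.0348e-07) = 137 Ω

137 Ω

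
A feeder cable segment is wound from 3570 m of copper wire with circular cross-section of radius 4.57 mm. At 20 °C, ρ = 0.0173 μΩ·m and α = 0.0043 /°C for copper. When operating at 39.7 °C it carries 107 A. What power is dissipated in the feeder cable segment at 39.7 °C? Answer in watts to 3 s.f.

ρ = 0.0173 μΩ·m = 1.73×10^-8 Ω·m
A = πr² = π(4.5700e-03 m)² = 6.561e-05 m²
R₍20₎ = ρL/A = (1.73×10^-8)(3570)/(6.561e-05) = 0.9413 Ω
R₍39.7₎ = R₍20₎(1 + αΔT) = 0.9413 × (1 + 0.0043×19.7) = 1.021 Ω
P = I²R = (107)² × 1.021 = 11700 W

11700 W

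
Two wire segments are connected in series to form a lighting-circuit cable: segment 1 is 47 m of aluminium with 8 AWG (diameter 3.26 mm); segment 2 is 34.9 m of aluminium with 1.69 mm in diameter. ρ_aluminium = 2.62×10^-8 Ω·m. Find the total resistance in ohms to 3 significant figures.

0.555 Ω

Segment 1: A = π(3.26/2 mm)² = π(1.6300e-03 m)² = 8.347e-06 m²
R₁ = ρL/A = (2.62×10^-8)(47)/(8.347e-06) = 0.1475 Ω
Segment 2: A = π(d/2)² = π(8.4500e-04 m)² = 2.243e-06 m²
R₂ = (2.62×10^-8)(34.9)/(2.243e-06) = 0.4076 Ω
R = R₁ + R₂ = 0.555 Ω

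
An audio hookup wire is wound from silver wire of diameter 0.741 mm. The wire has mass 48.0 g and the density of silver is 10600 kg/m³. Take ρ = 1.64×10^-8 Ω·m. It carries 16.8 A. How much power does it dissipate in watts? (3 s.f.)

113 W

A = π(d/2)² = π(3.7050e-04 m)² = 4.3125e-07 m²
L = m/(density·A) = 0.048/(10600×4.3125e-07) = 10.5 m
R = ρL/A = (1.64×10^-8)(10.5)/(4.3125e-07) = 0.3993 Ω
P = I²R = (16.8)² × 0.3993 = 113 W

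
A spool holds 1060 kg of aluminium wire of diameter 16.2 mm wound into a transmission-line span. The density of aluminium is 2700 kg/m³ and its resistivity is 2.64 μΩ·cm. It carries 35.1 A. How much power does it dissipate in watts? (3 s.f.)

301 W

ρ = 2.64 μΩ·cm = 2.64×10^-8 Ω·m
A = π(d/2)² = π(8.1000e-03 m)² = 2.0612e-04 m²
L = m/(density·A) = 1060/(2700×2.0612e-04) = 1905 m
R = ρL/A = (2.64×10^-8)(1905)/(2.0612e-04) = 0.244 Ω
P = I²R = (35.1)² × 0.244 = 301 W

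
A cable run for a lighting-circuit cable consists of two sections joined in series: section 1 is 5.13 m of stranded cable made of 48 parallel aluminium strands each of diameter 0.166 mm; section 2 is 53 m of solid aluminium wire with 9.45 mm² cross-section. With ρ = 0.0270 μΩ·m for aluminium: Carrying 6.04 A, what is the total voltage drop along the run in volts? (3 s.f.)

1.72 V

ρ = 0.0270 μΩ·m = 2.70×10^-8 Ω·m
Section 1: A_strand = π(8.3000e-05)² = 2.164e-08 m²; R₁ = ρL/(N·A_s) = (2.70×10^-8)(5.13)/(48×2.164e-08) = 0.1333 Ω
Section 2: A = 9.45 mm² = 9.450e-06 m²
R₂ = (2.70×10^-8)(53)/(9.450e-06) = 0.1514 Ω
R = R₁ + R₂ = 0.2848 Ω
V = IR = 6.04 × 0.2848 = 1.72 V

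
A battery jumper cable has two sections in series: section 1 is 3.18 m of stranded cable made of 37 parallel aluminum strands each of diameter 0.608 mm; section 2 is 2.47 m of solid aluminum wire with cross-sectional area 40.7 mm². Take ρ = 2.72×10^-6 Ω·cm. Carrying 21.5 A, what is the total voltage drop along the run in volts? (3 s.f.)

ρ = 2.72×10^-6 Ω·cm = 2.72×10^-8 Ω·m
Section 1: A_strand = π(3.0400e-04)² = 2.903e-07 m²; R₁ = ρL/(N·A_s) = (2.72×10^-8)(3.18)/(37×2.903e-07) = 0.008052 Ω
Section 2: A = 40.7 mm² = 4.070e-05 m²
R₂ = (2.72×10^-8)(2.47)/(4.070e-05) = 0.001651 Ω
R = R₁ + R₂ = 0.009703 Ω
V = IR = 21.5 × 0.009703 = 0.209 V

0.209 V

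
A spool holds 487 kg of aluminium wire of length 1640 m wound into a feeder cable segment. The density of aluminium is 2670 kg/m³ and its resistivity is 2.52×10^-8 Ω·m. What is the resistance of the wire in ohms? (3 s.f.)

0.372 Ω

A = m/(density·L) = 487/(2670×1640) = 1.1122e-04 m²
R = ρL/A = (2.52×10^-8)(1640)/(1.1122e-04) = 0.372 Ω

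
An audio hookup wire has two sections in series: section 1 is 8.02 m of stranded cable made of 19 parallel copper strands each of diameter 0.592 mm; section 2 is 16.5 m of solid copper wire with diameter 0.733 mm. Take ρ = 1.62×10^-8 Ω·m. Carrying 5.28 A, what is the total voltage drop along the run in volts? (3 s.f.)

3.48 V

Section 1: A_strand = π(2.9600e-04)² = 2.753e-07 m²; R₁ = ρL/(N·A_s) = (1.62×10^-8)(8.02)/(19×2.753e-07) = 0.02484 Ω
Section 2: A = π(d/2)² = π(3.6650e-04 m)² = 4.220e-07 m²
R₂ = (1.62×10^-8)(16.5)/(4.220e-07) = 0.6334 Ω
R = R₁ + R₂ = 0.6583 Ω
V = IR = 5.28 × 0.6583 = 3.48 V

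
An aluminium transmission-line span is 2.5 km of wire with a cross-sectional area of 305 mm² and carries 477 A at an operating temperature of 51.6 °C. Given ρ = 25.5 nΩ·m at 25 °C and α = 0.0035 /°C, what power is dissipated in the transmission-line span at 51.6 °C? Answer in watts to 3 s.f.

ρ = 25.5 nΩ·m = 2.55×10^-8 Ω·m
A = 305 mm² = 3.050e-04 m²
R₍25₎ = ρL/A = (2.55×10^-8)(2500)/(3.050e-04) = 0.209 Ω
R₍51.6₎ = R₍25₎(1 + αΔT) = 0.209 × (1 + 0.0035×26.6) = 0.2285 Ω
P = I²R = (477)² × 0.2285 = 52000 W

52000 W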